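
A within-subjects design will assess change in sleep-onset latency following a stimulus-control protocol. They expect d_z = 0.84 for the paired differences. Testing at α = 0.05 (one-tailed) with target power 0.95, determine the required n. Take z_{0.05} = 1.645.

n = 16 pairs

For a paired (one-sample on differences) test: n = ((z_{α} + z_β) / d)².
z_{α} + z_β = 1.645 + 1.645 = 3.290.
n = (3.290 / 0.84)² = 3.917² = 15.34.
Round up.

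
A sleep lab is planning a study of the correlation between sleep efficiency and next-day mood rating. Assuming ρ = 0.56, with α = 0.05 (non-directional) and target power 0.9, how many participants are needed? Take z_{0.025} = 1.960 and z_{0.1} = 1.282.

Fisher's z: C = ½·ln((1+r)/(1−r)) = ½·ln(3.5455) = 0.6328.
n = ((z_{α/2} + z_β)/C)² + 3.
(1.960 + 1.282) / 0.6328 = 3.242 / 0.6328 = 5.123.
n = 5.123² + 3 = 26.25 + 3 = 29.2.
Round up.

n = 30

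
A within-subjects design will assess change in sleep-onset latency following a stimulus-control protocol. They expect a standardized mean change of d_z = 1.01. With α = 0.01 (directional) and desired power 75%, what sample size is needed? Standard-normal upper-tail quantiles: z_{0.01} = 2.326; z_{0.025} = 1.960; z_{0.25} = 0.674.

For a paired (one-sample on differences) test: n = ((z_{α} + z_β) / d)².
z_{α} + z_β = 2.326 + 0.674 = 3.000.
n = (3.000 / 1.01)² = 2.970² = 8.82.
Round up.

n = 9 pairs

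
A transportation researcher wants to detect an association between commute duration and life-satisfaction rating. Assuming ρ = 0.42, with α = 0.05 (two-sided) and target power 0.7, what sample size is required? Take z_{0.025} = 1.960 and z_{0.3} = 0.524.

Fisher's z: C = ½·ln((1+r)/(1−r)) = ½·ln(2.4483) = 0.4477.
n = ((z_{α/2} + z_β)/C)² + 3.
(1.960 + 0.524) / 0.4477 = 2.484 / 0.4477 = 5.548.
n = 5.548² + 3 = 30.78 + 3 = 33.8.
Round up.

n = 34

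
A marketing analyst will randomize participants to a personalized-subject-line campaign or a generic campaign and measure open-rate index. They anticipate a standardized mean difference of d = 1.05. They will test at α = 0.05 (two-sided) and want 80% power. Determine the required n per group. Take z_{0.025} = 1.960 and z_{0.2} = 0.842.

n = 15 per group

For two independent groups with equal n: n = 2·((z_{α/2} + z_β) / d)².
z_{α/2} + z_β = 1.960 + 0.842 = 2.802.
n = 2 × (2.802 / 1.05)² = 2 × 2.669² = 2 × 7.12 = 14.2.
Round up to the next whole participant.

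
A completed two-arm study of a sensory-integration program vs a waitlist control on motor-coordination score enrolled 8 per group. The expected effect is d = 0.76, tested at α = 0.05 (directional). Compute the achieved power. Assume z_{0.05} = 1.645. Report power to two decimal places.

power ≈ 0.45

For two equal groups, power = Φ(d·√(n/2) − z_{α}).
d·√(n/2) = 0.76 × √(8/2) = 0.76 × 2.000 = 1.520.
z_β = 1.520 − 1.645 = -0.125.
Power = Φ(-0.125) = 0.450.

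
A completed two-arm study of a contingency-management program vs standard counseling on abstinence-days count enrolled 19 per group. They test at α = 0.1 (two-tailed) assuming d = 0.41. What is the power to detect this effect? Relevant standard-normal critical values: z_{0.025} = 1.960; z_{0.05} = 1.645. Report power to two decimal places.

For two equal groups, power = Φ(d·√(n/2) − z_{α/2}).
d·√(n/2) = 0.41 × √(19/2) = 0.41 × 3.082 = 1.264.
z_β = 1.264 − 1.645 = -0.381.
Power = Φ(-0.381) = 0.351.

power ≈ 0.35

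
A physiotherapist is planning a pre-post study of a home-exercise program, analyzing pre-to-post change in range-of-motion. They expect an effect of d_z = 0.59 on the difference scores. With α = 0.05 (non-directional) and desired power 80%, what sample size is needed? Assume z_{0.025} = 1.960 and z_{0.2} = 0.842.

n = 23 pairs

For a paired (one-sample on differences) test: n = ((z_{α/2} + z_β) / d)².
z_{α/2} + z_β = 1.960 + 0.842 = 2.802.
n = (2.802 / 0.59)² = 4.749² = 22.55.
Round up.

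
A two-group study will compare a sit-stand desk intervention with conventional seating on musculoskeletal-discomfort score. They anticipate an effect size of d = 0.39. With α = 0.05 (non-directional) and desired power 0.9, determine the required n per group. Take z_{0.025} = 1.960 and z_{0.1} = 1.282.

n = 139 per group

For two independent groups with equal n: n = 2·((z_{α/2} + z_β) / d)².
z_{α/2} + z_β = 1.960 + 1.282 = 3.242.
n = 2 × (3.242 / 0.39)² = 2 × 8.313² = 2 × 69.10 = 138.2.
Round up to the next whole participant.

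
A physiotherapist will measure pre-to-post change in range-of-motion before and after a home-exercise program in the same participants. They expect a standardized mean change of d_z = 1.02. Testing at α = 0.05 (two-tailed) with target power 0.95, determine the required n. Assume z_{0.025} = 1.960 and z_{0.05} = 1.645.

n = 13 pairs

For a paired (one-sample on differences) test: n = ((z_{α/2} + z_β) / d)².
z_{α/2} + z_β = 1.960 + 1.645 = 3.605.
n = (3.605 / 1.02)² = 3.534² = 12.49.
Round up.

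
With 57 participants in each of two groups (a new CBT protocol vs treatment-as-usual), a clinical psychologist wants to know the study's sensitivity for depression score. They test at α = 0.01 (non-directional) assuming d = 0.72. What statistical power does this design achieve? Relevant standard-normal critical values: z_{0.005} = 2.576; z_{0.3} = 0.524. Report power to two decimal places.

For two equal groups, power = Φ(d·√(n/2) − z_{α/2}).
d·√(n/2) = 0.72 × √(57/2) = 0.72 × 5.339 = 3.844.
z_β = 3.844 − 2.576 = 1.268.
Power = Φ(1.268) = 0.898.

power ≈ 0.90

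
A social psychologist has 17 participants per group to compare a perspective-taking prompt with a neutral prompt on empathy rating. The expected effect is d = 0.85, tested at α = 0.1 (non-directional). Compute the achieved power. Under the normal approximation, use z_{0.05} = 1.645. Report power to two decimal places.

power ≈ 0.80

For two equal groups, power = Φ(d·√(n/2) − z_{α/2}).
d·√(n/2) = 0.85 × √(17/2) = 0.85 × 2.915 = 2.478.
z_β = 2.478 − 1.645 = 0.833.
Power = Φ(0.833) = 0.798.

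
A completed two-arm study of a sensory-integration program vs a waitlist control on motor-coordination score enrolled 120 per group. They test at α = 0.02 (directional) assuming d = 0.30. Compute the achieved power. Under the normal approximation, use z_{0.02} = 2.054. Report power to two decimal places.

For two equal groups, power = Φ(d·√(n/2) − z_{α}).
d·√(n/2) = 0.30 × √(120/2) = 0.30 × 7.746 = 2.324.
z_β = 2.324 − 2.054 = 0.270.
Power = Φ(0.270) = 0.606.

power ≈ 0.61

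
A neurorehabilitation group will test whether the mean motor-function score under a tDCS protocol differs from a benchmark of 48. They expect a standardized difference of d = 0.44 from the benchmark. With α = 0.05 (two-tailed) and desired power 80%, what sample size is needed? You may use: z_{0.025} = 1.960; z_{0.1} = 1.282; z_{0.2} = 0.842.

n = 41

For a one-sample test: n = ((z_{α/2} + z_β) / d)².
z_{α/2} + z_β = 1.960 + 0.842 = 2.802.
n = (2.802 / 0.44)² = 6.368² = 40.55.
Round up.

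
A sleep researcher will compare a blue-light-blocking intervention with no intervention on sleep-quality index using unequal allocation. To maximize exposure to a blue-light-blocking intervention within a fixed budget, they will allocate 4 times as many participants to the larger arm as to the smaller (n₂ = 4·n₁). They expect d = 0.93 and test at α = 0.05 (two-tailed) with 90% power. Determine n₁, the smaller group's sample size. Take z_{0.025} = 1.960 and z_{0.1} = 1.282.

With allocation ratio k = n₂/n₁ = 4, Var(x̄₁−x̄₂) = σ²(1/n₁ + 1/(k·n₁)) = σ²·(k+1)/(k·n₁).
So n₁ = (1 + 1/k)·((z_{α/2} + z_β)/d)² = 1.250 × (3.242/0.93)².
n₁ = 1.250 × 12.15 = 15.2.
Round up: n₁ = 16, giving n₂ = 4 × 16 = 64.

n₁ = 16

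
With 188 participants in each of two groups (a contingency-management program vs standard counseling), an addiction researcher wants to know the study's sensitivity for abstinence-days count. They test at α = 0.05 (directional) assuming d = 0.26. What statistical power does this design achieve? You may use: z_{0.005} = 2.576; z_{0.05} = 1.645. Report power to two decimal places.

For two equal groups, power = Φ(d·√(n/2) − z_{α}).
d·√(n/2) = 0.26 × √(188/2) = 0.26 × 9.695 = 2.521.
z_β = 2.521 − 1.645 = 0.876.
Power = Φ(0.876) = 0.809.

power ≈ 0.81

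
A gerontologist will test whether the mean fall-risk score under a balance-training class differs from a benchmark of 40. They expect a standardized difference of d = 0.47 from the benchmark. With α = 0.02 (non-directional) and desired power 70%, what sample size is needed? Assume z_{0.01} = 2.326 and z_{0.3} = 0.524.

n = 37

For a one-sample test: n = ((z_{α/2} + z_β) / d)².
z_{α/2} + z_β = 2.326 + 0.524 = 2.850.
n = (2.850 / 0.47)² = 6.064² = 36.77.
Round up.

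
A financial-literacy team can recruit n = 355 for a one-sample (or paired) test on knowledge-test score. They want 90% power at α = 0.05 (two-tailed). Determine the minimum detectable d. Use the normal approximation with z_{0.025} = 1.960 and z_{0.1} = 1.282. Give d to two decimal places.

For a single sample (or paired design) of n = 355: d_min = (z_{α/2} + z_β)/√n.
z-sum = 1.960 + 1.282 = 3.242.
d_min = 3.242 / √355 = 3.242 / 18.841 = 0.172.

d_min ≈ 0.17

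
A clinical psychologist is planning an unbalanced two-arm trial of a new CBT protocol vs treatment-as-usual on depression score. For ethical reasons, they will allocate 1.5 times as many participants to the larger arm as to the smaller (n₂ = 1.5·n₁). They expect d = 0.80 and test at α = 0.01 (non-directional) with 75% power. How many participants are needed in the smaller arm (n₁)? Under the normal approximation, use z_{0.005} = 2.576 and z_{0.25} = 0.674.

With allocation ratio k = n₂/n₁ = 1.5, Var(x̄₁−x̄₂) = σ²(1/n₁ + 1/(k·n₁)) = σ²·(k+1)/(k·n₁).
So n₁ = (1 + 1/k)·((z_{α/2} + z_β)/d)² = 1.667 × (3.250/0.80)².
n₁ = 1.667 × 16.50 = 27.5.
Round up: n₁ = 28, giving n₂ = 1.5 × 28 = 42.

n₁ = 28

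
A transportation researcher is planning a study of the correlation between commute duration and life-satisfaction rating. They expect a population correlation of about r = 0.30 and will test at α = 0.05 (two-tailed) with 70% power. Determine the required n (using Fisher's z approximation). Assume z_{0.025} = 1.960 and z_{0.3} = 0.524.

Fisher's z: C = ½·ln((1+r)/(1−r)) = ½·ln(1.8571) = 0.3095.
n = ((z_{α/2} + z_β)/C)² + 3.
(1.960 + 0.524) / 0.3095 = 2.484 / 0.3095 = 8.026.
n = 8.026² + 3 = 64.41 + 3 = 67.4.
Round up.

n = 68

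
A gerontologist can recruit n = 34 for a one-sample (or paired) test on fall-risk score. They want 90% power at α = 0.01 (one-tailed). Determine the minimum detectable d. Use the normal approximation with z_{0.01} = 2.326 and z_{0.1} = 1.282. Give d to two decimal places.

For a single sample (or paired design) of n = 34: d_min = (z_{α} + z_β)/√n.
z-sum = 2.326 + 1.282 = 3.608.
d_min = 3.608 / √34 = 3.608 / 5.831 = 0.619.

d_min ≈ 0.62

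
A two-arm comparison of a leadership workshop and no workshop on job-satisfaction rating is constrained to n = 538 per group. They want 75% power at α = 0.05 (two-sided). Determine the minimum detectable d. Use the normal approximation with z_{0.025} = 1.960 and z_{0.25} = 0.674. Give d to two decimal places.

For two independent groups of n = 538 each: d_min = (z_{α/2} + z_β)·√(2/n).
z-sum = 1.960 + 0.674 = 2.634.
d_min = 2.634 × √(2/538) = 2.634 × 0.0610 = 0.161.

d_min ≈ 0.16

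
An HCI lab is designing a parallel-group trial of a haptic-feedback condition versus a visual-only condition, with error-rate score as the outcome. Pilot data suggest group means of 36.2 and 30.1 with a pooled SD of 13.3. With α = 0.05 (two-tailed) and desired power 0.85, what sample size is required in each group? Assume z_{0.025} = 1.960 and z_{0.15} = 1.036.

n = 86 per group

Cohen's d = |M₁ − M₂| / SD_pooled = |36.2 − 30.1| / 13.3 = 6.1 / 13.3 = 0.459.
For two independent groups with equal n: n = 2·((z_{α/2} + z_β) / d)².
z_{α/2} + z_β = 1.960 + 1.036 = 2.996.
n = 2 × (2.996 / 0.459)² = 2 × 6.527² = 2 × 42.60 = 85.2.
Round up to the next whole participant.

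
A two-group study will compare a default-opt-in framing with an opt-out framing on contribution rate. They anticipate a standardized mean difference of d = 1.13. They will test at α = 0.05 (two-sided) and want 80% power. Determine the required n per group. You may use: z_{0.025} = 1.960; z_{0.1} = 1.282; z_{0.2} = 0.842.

n = 13 per group

For two independent groups with equal n: n = 2·((z_{α/2} + z_β) / d)².
z_{α/2} + z_β = 1.960 + 0.842 = 2.802.
n = 2 × (2.802 / 1.13)² = 2 × 2.480² = 2 × 6.15 = 12.3.
Round up to the next whole participant.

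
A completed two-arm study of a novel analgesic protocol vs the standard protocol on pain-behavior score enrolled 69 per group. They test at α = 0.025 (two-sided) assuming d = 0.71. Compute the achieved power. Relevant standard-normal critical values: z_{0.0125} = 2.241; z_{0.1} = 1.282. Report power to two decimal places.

power ≈ 0.97

For two equal groups, power = Φ(d·√(n/2) − z_{α/2}).
d·√(n/2) = 0.71 × √(69/2) = 0.71 × 5.874 = 4.170.
z_β = 4.170 − 2.241 = 1.929.
Power = Φ(1.929) = 0.973.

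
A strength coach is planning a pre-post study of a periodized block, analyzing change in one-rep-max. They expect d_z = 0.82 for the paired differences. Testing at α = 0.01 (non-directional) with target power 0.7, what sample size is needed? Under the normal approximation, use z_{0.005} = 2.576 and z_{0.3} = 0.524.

For a paired (one-sample on differences) test: n = ((z_{α/2} + z_β) / d)².
z_{α/2} + z_β = 2.576 + 0.524 = 3.100.
n = (3.100 / 0.82)² = 3.780² = 14.29.
Round up.

n = 15 pairs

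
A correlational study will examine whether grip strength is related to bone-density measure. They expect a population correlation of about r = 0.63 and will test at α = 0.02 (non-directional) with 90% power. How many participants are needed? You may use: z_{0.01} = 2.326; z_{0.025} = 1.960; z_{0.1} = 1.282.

Fisher's z: C = ½·ln((1+r)/(1−r)) = ½·ln(4.4054) = 0.7414.
n = ((z_{α/2} + z_β)/C)² + 3.
(2.326 + 1.282) / 0.7414 = 3.608 / 0.7414 = 4.866.
n = 4.866² + 3 = 23.68 + 3 = 26.7.
Round up.

n = 27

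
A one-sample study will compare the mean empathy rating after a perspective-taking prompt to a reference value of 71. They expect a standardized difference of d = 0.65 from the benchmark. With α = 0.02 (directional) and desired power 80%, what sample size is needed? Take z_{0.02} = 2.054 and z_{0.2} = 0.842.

n = 20

For a one-sample test: n = ((z_{α} + z_β) / d)².
z_{α} + z_β = 2.054 + 0.842 = 2.896.
n = (2.896 / 0.65)² = 4.455² = 19.85.
Round up.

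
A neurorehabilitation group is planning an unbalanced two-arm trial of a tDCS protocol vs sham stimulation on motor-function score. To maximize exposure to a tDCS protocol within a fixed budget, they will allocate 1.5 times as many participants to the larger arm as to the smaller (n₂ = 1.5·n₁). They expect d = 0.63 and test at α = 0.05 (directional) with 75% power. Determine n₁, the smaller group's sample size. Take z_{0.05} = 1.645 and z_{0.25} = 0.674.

n₁ = 23

With allocation ratio k = n₂/n₁ = 1.5, Var(x̄₁−x̄₂) = σ²(1/n₁ + 1/(k·n₁)) = σ²·(k+1)/(k·n₁).
So n₁ = (1 + 1/k)·((z_{α} + z_β)/d)² = 1.667 × (2.319/0.63)².
n₁ = 1.667 × 13.55 = 22.6.
Round up: n₁ = 23, giving n₂ = ⌈1.5 × 23⌉ = ⌈34.5⌉ = 35.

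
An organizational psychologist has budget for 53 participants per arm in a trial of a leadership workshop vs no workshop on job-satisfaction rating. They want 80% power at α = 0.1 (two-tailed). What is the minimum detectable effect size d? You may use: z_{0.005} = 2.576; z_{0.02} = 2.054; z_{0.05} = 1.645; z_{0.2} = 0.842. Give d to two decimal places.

d_min ≈ 0.48

For two independent groups of n = 53 each: d_min = (z_{α/2} + z_β)·√(2/n).
z-sum = 1.645 + 0.842 = 2.487.
d_min = 2.487 × √(2/53) = 2.487 × 0.1943 = 0.483.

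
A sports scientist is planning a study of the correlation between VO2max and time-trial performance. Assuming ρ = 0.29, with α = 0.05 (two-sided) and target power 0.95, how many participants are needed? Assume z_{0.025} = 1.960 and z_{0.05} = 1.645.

n = 149

Fisher's z: C = ½·ln((1+r)/(1−r)) = ½·ln(1.8169) = 0.2986.
n = ((z_{α/2} + z_β)/C)² + 3.
(1.960 + 1.645) / 0.2986 = 3.605 / 0.2986 = 12.073.
n = 12.073² + 3 = 145.76 + 3 = 148.8.
Round up.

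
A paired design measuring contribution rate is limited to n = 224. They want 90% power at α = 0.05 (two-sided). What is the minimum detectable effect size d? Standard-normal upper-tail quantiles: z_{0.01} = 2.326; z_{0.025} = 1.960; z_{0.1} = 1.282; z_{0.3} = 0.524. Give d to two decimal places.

For a single sample (or paired design) of n = 224: d_min = (z_{α/2} + z_β)/√n.
z-sum = 1.960 + 1.282 = 3.242.
d_min = 3.242 / √224 = 3.242 / 14.967 = 0.217.

d_min ≈ 0.22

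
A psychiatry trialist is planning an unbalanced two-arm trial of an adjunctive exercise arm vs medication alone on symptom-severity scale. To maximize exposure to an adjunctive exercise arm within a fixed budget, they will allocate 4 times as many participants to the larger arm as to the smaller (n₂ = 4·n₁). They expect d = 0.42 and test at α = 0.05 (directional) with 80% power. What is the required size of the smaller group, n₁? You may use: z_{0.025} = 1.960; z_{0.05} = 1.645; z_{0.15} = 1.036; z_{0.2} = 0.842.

n₁ = 44

With allocation ratio k = n₂/n₁ = 4, Var(x̄₁−x̄₂) = σ²(1/n₁ + 1/(k·n₁)) = σ²·(k+1)/(k·n₁).
So n₁ = (1 + 1/k)·((z_{α} + z_β)/d)² = 1.250 × (2.487/0.42)².
n₁ = 1.250 × 35.06 = 43.8.
Round up: n₁ = 44, giving n₂ = 4 × 44 = 176.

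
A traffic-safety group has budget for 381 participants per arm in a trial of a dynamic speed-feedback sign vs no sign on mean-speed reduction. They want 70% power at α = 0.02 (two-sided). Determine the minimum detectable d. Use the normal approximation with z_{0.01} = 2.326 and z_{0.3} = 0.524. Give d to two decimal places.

d_min ≈ 0.21

For two independent groups of n = 381 each: d_min = (z_{α/2} + z_β)·√(2/n).
z-sum = 2.326 + 0.524 = 2.850.
d_min = 2.850 × √(2/381) = 2.850 × 0.0725 = 0.206.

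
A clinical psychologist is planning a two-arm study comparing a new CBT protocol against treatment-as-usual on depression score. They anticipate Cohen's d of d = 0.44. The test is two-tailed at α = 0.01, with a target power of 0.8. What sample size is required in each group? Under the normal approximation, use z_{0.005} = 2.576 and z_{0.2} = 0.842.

n = 121 per group

For two independent groups with equal n: n = 2·((z_{α/2} + z_β) / d)².
z_{α/2} + z_β = 2.576 + 0.842 = 3.418.
n = 2 × (3.418 / 0.44)² = 2 × 7.768² = 2 × 60.34 = 120.7.
Round up to the next whole participant.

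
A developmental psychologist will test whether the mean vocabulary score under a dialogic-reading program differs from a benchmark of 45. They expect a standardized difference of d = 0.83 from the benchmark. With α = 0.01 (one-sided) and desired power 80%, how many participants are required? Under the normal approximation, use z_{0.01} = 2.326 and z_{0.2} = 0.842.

n = 15

For a one-sample test: n = ((z_{α} + z_β) / d)².
z_{α} + z_β = 2.326 + 0.842 = 3.168.
n = (3.168 / 0.83)² = 3.817² = 14.57.
Round up.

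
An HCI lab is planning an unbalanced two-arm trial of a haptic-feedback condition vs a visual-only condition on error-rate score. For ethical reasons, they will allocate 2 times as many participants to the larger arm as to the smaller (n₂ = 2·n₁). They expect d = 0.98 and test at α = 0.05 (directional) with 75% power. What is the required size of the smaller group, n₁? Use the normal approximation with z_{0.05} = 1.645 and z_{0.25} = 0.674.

n₁ = 9

With allocation ratio k = n₂/n₁ = 2, Var(x̄₁−x̄₂) = σ²(1/n₁ + 1/(k·n₁)) = σ²·(k+1)/(k·n₁).
So n₁ = (1 + 1/k)·((z_{α} + z_β)/d)² = 1.500 × (2.319/0.98)².
n₁ = 1.500 × 5.60 = 8.4.
Round up: n₁ = 9, giving n₂ = 2 × 9 = 18.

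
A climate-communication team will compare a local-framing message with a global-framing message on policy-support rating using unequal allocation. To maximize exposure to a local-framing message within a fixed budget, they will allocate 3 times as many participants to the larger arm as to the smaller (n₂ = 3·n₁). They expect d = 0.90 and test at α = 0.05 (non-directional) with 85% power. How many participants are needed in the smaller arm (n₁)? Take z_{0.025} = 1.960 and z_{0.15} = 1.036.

With allocation ratio k = n₂/n₁ = 3, Var(x̄₁−x̄₂) = σ²(1/n₁ + 1/(k·n₁)) = σ²·(k+1)/(k·n₁).
So n₁ = (1 + 1/k)·((z_{α/2} + z_β)/d)² = 1.333 × (2.996/0.90)².
n₁ = 1.333 × 11.08 = 14.8.
Round up: n₁ = 15, giving n₂ = 3 × 15 = 45.

n₁ = 15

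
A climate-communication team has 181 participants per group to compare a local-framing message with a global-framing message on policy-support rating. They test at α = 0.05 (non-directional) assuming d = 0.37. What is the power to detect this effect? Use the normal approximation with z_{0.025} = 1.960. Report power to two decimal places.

For two equal groups, power = Φ(d·√(n/2) − z_{α/2}).
d·√(n/2) = 0.37 × √(181/2) = 0.37 × 9.513 = 3.520.
z_β = 3.520 − 1.960 = 1.560.
Power = Φ(1.560) = 0.941.

power ≈ 0.94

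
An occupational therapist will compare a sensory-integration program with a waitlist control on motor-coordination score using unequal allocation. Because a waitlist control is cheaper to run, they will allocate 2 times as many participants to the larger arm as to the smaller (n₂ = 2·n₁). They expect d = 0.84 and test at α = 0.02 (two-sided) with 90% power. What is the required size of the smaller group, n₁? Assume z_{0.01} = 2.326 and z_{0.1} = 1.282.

n₁ = 28

With allocation ratio k = n₂/n₁ = 2, Var(x̄₁−x̄₂) = σ²(1/n₁ + 1/(k·n₁)) = σ²·(k+1)/(k·n₁).
So n₁ = (1 + 1/k)·((z_{α/2} + z_β)/d)² = 1.500 × (3.608/0.84)².
n₁ = 1.500 × 18.45 = 27.7.
Round up: n₁ = 28, giving n₂ = 2 × 28 = 56.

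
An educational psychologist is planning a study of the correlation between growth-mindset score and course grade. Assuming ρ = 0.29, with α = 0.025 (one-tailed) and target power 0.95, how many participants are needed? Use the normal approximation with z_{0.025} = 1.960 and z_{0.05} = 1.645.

n = 149

Fisher's z: C = ½·ln((1+r)/(1−r)) = ½·ln(1.8169) = 0.2986.
n = ((z_{α} + z_β)/C)² + 3.
(1.960 + 1.645) / 0.2986 = 3.605 / 0.2986 = 12.073.
n = 12.073² + 3 = 145.76 + 3 = 148.8.
Round up.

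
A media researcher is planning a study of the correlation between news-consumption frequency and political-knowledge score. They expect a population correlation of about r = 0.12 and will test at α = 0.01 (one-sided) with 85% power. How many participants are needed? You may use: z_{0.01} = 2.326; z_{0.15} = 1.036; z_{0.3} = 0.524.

Fisher's z: C = ½·ln((1+r)/(1−r)) = ½·ln(1.2727) = 0.1206.
n = ((z_{α} + z_β)/C)² + 3.
(2.326 + 1.036) / 0.1206 = 3.362 / 0.1206 = 27.877.
n = 27.877² + 3 = 777.14 + 3 = 780.1.
Round up.

n = 781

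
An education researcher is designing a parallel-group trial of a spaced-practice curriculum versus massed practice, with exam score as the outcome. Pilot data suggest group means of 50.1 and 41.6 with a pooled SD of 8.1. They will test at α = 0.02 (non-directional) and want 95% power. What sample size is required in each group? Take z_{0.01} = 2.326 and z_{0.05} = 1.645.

Cohen's d = |M₁ − M₂| / SD_pooled = |50.1 − 41.6| / 8.1 = 8.5 / 8.1 = 1.049.
For two independent groups with equal n: n = 2·((z_{α/2} + z_β) / d)².
z_{α/2} + z_β = 2.326 + 1.645 = 3.971.
n = 2 × (3.971 / 1.049)² = 2 × 3.786² = 2 × 14.33 = 28.7.
Round up to the next whole participant.

n = 29 per group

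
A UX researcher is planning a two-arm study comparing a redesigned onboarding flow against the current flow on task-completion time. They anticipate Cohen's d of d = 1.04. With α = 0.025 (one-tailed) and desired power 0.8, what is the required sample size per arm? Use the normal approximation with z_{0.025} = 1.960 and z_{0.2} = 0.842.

For two independent groups with equal n: n = 2·((z_{α} + z_β) / d)².
z_{α} + z_β = 1.960 + 0.842 = 2.802.
n = 2 × (2.802 / 1.04)² = 2 × 2.694² = 2 × 7.26 = 14.5.
Round up to the next whole participant.

n = 15 per group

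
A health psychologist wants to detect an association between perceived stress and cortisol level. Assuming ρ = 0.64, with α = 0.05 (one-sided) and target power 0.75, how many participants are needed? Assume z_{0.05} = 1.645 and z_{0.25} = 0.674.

Fisher's z: C = ½·ln((1+r)/(1−r)) = ½·ln(4.5556) = 0.7582.
n = ((z_{α} + z_β)/C)² + 3.
(1.645 + 0.674) / 0.7582 = 2.319 / 0.7582 = 3.059.
n = 3.059² + 3 = 9.35 + 3 = 12.4.
Round up.

n = 13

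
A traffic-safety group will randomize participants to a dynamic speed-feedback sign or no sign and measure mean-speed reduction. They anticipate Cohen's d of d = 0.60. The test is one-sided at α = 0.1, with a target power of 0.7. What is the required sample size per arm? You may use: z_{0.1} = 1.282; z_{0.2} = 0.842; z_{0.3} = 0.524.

n = 19 per group

For two independent groups with equal n: n = 2·((z_{α} + z_β) / d)².
z_{α} + z_β = 1.282 + 0.524 = 1.806.
n = 2 × (1.806 / 0.60)² = 2 × 3.010² = 2 × 9.06 = 18.1.
Round up to the next whole participant.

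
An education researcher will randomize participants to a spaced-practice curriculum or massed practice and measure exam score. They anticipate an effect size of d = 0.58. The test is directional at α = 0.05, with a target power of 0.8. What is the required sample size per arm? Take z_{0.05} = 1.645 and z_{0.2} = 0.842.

n = 37 per group

For two independent groups with equal n: n = 2·((z_{α} + z_β) / d)².
z_{α} + z_β = 1.645 + 0.842 = 2.487.
n = 2 × (2.487 / 0.58)² = 2 × 4.288² = 2 × 18.39 = 36.8.
Round up to the next whole participant.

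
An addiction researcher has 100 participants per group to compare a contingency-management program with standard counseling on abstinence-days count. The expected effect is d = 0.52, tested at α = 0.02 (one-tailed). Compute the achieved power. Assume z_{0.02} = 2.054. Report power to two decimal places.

For two equal groups, power = Φ(d·√(n/2) − z_{α}).
d·√(n/2) = 0.52 × √(100/2) = 0.52 × 7.071 = 3.677.
z_β = 3.677 − 2.054 = 1.623.
Power = Φ(1.623) = 0.948.

power ≈ 0.95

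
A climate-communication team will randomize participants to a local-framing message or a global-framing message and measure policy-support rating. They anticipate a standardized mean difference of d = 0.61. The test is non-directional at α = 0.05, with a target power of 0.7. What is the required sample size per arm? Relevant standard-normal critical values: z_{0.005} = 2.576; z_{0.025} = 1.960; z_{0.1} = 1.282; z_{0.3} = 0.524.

For two independent groups with equal n: n = 2·((z_{α/2} + z_β) / d)².
z_{α/2} + z_β = 1.960 + 0.524 = 2.484.
n = 2 × (2.484 / 0.61)² = 2 × 4.072² = 2 × 16.58 = 33.2.
Round up to the next whole participant.

n = 34 per group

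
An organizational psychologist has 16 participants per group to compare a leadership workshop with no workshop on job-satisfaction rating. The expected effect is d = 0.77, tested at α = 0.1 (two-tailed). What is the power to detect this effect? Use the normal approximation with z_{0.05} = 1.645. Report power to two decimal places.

For two equal groups, power = Φ(d·√(n/2) − z_{α/2}).
d·√(n/2) = 0.77 × √(16/2) = 0.77 × 2.828 = 2.178.
z_β = 2.178 − 1.645 = 0.533.
Power = Φ(0.533) = 0.703.

power ≈ 0.70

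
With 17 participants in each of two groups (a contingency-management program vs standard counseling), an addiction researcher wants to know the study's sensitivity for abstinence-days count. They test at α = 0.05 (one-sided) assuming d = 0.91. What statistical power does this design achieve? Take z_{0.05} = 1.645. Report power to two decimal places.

power ≈ 0.84

For two equal groups, power = Φ(d·√(n/2) − z_{α}).
d·√(n/2) = 0.91 × √(17/2) = 0.91 × 2.915 = 2.653.
z_β = 2.653 − 1.645 = 1.008.
Power = Φ(1.008) = 0.843.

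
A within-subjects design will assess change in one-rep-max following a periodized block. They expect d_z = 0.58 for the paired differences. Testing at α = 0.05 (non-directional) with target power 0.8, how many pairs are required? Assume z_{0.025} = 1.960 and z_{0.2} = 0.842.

For a paired (one-sample on differences) test: n = ((z_{α/2} + z_β) / d)².
z_{α/2} + z_β = 1.960 + 0.842 = 2.802.
n = (2.802 / 0.58)² = 4.831² = 23.34.
Round up.

n = 24 pairs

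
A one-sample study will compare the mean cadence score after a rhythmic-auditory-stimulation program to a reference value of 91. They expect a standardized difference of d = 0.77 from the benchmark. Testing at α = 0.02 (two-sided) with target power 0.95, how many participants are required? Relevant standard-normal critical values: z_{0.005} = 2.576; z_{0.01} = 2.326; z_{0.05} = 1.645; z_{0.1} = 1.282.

For a one-sample test: n = ((z_{α/2} + z_β) / d)².
z_{α/2} + z_β = 2.326 + 1.645 = 3.971.
n = (3.971 / 0.77)² = 5.157² = 26.60.
Round up.

n = 27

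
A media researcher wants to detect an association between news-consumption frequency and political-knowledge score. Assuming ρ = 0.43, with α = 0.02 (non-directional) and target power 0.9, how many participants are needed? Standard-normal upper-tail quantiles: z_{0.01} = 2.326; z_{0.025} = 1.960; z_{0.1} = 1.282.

n = 65

Fisher's z: C = ½·ln((1+r)/(1−r)) = ½·ln(2.5088) = 0.4599.
n = ((z_{α/2} + z_β)/C)² + 3.
(2.326 + 1.282) / 0.4599 = 3.608 / 0.4599 = 7.845.
n = 7.845² + 3 = 61.55 + 3 = 64.5.
Round up.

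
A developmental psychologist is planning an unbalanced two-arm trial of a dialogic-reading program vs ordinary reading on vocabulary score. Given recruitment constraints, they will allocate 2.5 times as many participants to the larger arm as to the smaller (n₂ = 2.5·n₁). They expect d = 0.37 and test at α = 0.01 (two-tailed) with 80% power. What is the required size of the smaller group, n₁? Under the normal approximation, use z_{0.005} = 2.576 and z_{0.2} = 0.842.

With allocation ratio k = n₂/n₁ = 2.5, Var(x̄₁−x̄₂) = σ²(1/n₁ + 1/(k·n₁)) = σ²·(k+1)/(k·n₁).
So n₁ = (1 + 1/k)·((z_{α/2} + z_β)/d)² = 1.400 × (3.418/0.37)².
n₁ = 1.400 × 85.34 = 119.5.
Round up: n₁ = 120, giving n₂ = 2.5 × 120 = 300.

n₁ = 120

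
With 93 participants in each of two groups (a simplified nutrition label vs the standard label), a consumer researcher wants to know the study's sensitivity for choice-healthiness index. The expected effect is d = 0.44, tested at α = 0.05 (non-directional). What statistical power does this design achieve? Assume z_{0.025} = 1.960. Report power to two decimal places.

power ≈ 0.85

For two equal groups, power = Φ(d·√(n/2) − z_{α/2}).
d·√(n/2) = 0.44 × √(93/2) = 0.44 × 6.819 = 3.000.
z_β = 3.000 − 1.960 = 1.040.
Power = Φ(1.040) = 0.851.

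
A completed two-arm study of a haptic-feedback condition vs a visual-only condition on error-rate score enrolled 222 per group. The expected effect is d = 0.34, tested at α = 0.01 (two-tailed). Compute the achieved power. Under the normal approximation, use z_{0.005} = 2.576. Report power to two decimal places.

power ≈ 0.84

For two equal groups, power = Φ(d·√(n/2) − z_{α/2}).
d·√(n/2) = 0.34 × √(222/2) = 0.34 × 10.536 = 3.582.
z_β = 3.582 − 2.576 = 1.006.
Power = Φ(1.006) = 0.843.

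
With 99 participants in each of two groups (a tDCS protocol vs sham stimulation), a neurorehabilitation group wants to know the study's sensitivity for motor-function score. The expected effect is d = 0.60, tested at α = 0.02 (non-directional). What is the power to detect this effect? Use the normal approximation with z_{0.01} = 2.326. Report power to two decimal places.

For two equal groups, power = Φ(d·√(n/2) − z_{α/2}).
d·√(n/2) = 0.60 × √(99/2) = 0.60 × 7.036 = 4.221.
z_β = 4.221 − 2.326 = 1.895.
Power = Φ(1.895) = 0.971.

power ≈ 0.97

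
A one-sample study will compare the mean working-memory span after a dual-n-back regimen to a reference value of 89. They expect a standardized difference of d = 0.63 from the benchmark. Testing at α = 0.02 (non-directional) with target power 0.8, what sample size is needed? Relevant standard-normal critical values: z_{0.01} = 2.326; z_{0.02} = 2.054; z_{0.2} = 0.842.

n = 26

For a one-sample test: n = ((z_{α/2} + z_β) / d)².
z_{α/2} + z_β = 2.326 + 0.842 = 3.168.
n = (3.168 / 0.63)² = 5.029² = 25.29.
Round up.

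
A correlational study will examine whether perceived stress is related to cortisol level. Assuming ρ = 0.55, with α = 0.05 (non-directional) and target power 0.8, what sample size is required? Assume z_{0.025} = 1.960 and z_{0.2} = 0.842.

n = 24

Fisher's z: C = ½·ln((1+r)/(1−r)) = ½·ln(3.4444) = 0.6184.
n = ((z_{α/2} + z_β)/C)² + 3.
(1.960 + 0.842) / 0.6184 = 2.802 / 0.6184 = 4.531.
n = 4.531² + 3 = 20.53 + 3 = 23.5.
Round up.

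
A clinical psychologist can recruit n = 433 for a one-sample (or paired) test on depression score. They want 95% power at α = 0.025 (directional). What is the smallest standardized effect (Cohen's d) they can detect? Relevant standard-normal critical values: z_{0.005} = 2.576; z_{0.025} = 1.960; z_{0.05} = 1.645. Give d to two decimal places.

d_min ≈ 0.17

For a single sample (or paired design) of n = 433: d_min = (z_{α} + z_β)/√n.
z-sum = 1.960 + 1.645 = 3.605.
d_min = 3.605 / √433 = 3.605 / 20.809 = 0.173.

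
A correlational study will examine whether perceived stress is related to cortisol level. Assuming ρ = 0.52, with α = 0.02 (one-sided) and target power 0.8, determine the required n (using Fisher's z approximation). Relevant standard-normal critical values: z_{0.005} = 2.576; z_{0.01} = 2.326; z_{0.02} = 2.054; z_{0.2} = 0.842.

n = 29

Fisher's z: C = ½·ln((1+r)/(1−r)) = ½·ln(3.1667) = 0.5763.
n = ((z_{α} + z_β)/C)² + 3.
(2.054 + 0.842) / 0.5763 = 2.896 / 0.5763 = 5.025.
n = 5.025² + 3 = 25.25 + 3 = 28.3.
Round up.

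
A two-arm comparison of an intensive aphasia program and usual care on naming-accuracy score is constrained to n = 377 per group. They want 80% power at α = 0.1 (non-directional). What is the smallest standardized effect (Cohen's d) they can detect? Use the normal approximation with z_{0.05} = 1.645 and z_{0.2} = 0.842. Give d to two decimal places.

d_min ≈ 0.18

For two independent groups of n = 377 each: d_min = (z_{α/2} + z_β)·√(2/n).
z-sum = 1.645 + 0.842 = 2.487.
d_min = 2.487 × √(2/377) = 2.487 × 0.0728 = 0.181.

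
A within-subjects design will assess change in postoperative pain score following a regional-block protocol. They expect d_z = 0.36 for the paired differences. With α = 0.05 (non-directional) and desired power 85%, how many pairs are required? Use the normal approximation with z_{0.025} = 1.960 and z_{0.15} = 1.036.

n = 70 pairs

For a paired (one-sample on differences) test: n = ((z_{α/2} + z_β) / d)².
z_{α/2} + z_β = 1.960 + 1.036 = 2.996.
n = (2.996 / 0.36)² = 8.322² = 69.26.
Round up.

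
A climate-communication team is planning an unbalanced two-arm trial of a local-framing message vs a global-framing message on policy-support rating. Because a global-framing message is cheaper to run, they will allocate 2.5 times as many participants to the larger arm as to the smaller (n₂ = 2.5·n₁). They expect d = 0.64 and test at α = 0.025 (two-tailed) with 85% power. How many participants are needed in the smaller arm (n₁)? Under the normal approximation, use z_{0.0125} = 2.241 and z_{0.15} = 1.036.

n₁ = 37

With allocation ratio k = n₂/n₁ = 2.5, Var(x̄₁−x̄₂) = σ²(1/n₁ + 1/(k·n₁)) = σ²·(k+1)/(k·n₁).
So n₁ = (1 + 1/k)·((z_{α/2} + z_β)/d)² = 1.400 × (3.277/0.64)².
n₁ = 1.400 × 26.22 = 36.7.
Round up: n₁ = 37, giving n₂ = ⌈2.5 × 37⌉ = ⌈92.5⌉ = 93.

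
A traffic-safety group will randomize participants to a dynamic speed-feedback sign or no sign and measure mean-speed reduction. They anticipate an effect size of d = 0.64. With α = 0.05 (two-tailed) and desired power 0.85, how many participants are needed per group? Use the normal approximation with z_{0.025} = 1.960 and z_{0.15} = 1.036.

n = 44 per group

For two independent groups with equal n: n = 2·((z_{α/2} + z_β) / d)².
z_{α/2} + z_β = 1.960 + 1.036 = 2.996.
n = 2 × (2.996 / 0.64)² = 2 × 4.681² = 2 × 21.91 = 43.8.
Round up to the next whole participant.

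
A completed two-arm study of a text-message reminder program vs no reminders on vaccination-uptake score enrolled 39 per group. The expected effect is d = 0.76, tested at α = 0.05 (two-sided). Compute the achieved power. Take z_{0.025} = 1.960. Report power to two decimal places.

For two equal groups, power = Φ(d·√(n/2) − z_{α/2}).
d·√(n/2) = 0.76 × √(39/2) = 0.76 × 4.416 = 3.356.
z_β = 3.356 − 1.960 = 1.396.
Power = Φ(1.396) = 0.919.

power ≈ 0.92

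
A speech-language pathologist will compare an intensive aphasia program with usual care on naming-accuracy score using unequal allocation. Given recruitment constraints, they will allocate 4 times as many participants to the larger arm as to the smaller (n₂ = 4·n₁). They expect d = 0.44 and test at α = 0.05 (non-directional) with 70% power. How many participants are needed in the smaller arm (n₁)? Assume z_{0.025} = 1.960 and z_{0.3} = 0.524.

n₁ = 40

With allocation ratio k = n₂/n₁ = 4, Var(x̄₁−x̄₂) = σ²(1/n₁ + 1/(k·n₁)) = σ²·(k+1)/(k·n₁).
So n₁ = (1 + 1/k)·((z_{α/2} + z_β)/d)² = 1.250 × (2.484/0.44)².
n₁ = 1.250 × 31.87 = 39.8.
Round up: n₁ = 40, giving n₂ = 4 × 40 = 160.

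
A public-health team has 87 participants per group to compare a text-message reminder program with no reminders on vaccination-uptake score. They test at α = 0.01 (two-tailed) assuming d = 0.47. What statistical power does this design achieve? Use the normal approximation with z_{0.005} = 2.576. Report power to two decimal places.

For two equal groups, power = Φ(d·√(n/2) − z_{α/2}).
d·√(n/2) = 0.47 × √(87/2) = 0.47 × 6.595 = 3.100.
z_β = 3.100 − 2.576 = 0.524.
Power = Φ(0.524) = 0.700.

power ≈ 0.70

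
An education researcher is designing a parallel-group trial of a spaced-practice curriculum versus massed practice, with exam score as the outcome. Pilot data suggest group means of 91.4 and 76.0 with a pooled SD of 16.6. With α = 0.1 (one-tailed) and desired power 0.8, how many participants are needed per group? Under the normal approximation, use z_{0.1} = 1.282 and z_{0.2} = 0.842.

n = 11 per group

Cohen's d = |M₁ − M₂| / SD_pooled = |91.4 − 76.0| / 16.6 = 15.4 / 16.6 = 0.928.
For two independent groups with equal n: n = 2·((z_{α} + z_β) / d)².
z_{α} + z_β = 1.282 + 0.842 = 2.124.
n = 2 × (2.124 / 0.928)² = 2 × 2.289² = 2 × 5.24 = 10.5.
Round up to the next whole participant.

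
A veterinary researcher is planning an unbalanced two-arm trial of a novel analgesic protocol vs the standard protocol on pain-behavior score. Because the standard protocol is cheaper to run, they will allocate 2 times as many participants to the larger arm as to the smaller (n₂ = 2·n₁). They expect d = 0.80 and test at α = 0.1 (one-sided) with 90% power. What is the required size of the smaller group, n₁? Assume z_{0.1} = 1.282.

n₁ = 16

With allocation ratio k = n₂/n₁ = 2, Var(x̄₁−x̄₂) = σ²(1/n₁ + 1/(k·n₁)) = σ²·(k+1)/(k·n₁).
So n₁ = (1 + 1/k)·((z_{α} + z_β)/d)² = 1.500 × (2.564/0.80)².
n₁ = 1.500 × 10.27 = 15.4.
Round up: n₁ = 16, giving n₂ = 2 × 16 = 32.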